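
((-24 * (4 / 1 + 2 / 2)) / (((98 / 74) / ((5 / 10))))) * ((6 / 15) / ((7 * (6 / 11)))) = -1628 / 343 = -4.75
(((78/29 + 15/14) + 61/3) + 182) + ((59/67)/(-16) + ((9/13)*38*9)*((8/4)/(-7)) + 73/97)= 16364109503/117605904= 139.14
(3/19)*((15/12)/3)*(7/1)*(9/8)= 315/608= 0.52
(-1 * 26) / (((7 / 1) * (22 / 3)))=-39 / 77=-0.51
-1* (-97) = 97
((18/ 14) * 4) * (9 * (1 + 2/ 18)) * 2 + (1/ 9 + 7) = 6928/ 63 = 109.97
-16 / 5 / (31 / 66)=-1056 / 155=-6.81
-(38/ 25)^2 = -1444/ 625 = -2.31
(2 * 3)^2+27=63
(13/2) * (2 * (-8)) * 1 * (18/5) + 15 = -1797/5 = -359.40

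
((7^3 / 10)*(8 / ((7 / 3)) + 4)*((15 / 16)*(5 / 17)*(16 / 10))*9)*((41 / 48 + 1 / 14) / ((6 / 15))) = 1273545 / 544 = 2341.08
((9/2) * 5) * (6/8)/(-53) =-135/424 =-0.32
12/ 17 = 0.71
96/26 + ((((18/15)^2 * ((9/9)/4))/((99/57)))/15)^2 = 90754693/24578125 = 3.69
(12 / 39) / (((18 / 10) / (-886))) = -151.45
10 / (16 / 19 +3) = 190 / 73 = 2.60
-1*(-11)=11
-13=-13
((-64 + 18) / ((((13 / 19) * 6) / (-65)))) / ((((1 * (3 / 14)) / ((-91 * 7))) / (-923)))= 17985421090 / 9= 1998380121.11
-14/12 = -7/6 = -1.17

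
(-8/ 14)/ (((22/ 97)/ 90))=-17460/ 77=-226.75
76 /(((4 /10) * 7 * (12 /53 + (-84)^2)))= 1007 /261786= 0.00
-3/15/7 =-0.03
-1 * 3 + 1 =-2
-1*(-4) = 4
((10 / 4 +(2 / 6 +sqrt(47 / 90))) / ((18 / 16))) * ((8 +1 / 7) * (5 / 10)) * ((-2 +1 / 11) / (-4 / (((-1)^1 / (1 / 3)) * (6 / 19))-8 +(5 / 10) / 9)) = 228 * sqrt(470) / 3685 +3876 / 737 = 6.60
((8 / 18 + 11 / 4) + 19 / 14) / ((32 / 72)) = 1147 / 112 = 10.24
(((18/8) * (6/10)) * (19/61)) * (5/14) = 513/3416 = 0.15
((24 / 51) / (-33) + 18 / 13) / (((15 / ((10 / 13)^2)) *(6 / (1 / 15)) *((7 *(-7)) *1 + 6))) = -19988 / 1430952237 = -0.00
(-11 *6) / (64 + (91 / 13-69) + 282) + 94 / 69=11071 / 9798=1.13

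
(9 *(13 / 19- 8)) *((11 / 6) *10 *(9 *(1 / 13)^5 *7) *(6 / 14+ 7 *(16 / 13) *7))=-1140855705 / 91709371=-12.44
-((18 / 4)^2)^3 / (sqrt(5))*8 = -29708.46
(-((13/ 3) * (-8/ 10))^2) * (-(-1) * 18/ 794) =-2704/ 9925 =-0.27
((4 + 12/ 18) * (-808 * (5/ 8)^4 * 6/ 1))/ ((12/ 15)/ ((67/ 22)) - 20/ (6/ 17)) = 63440625/ 1036544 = 61.20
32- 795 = -763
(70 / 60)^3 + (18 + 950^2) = 194944231 / 216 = 902519.59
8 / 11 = 0.73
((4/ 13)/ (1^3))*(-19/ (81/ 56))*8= -34048/ 1053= -32.33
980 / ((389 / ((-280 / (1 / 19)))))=-5213600 / 389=-13402.57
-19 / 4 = -4.75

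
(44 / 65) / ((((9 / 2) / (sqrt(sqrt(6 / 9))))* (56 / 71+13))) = 568* 2^(1 / 4)* 3^(3 / 4) / 156195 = 0.01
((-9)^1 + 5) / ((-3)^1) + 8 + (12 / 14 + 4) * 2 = 400 / 21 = 19.05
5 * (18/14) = 45/7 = 6.43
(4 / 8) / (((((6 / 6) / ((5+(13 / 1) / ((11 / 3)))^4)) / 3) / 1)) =117112344 / 14641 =7998.93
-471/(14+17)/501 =-157/5177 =-0.03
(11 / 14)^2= 121 / 196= 0.62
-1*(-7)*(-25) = -175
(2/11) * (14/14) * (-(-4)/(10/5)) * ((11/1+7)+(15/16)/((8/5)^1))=2379/352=6.76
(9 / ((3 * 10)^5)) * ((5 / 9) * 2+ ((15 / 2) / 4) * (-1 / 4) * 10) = -103 / 77760000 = -0.00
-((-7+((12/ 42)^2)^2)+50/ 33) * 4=1736212/ 79233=21.91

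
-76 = -76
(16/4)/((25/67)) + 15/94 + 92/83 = 2338261/195050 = 11.99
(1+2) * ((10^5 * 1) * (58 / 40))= 435000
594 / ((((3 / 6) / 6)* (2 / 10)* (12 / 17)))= 50490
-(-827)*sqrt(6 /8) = 827*sqrt(3) /2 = 716.20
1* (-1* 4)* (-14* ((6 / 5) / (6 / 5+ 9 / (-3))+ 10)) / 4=392 / 3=130.67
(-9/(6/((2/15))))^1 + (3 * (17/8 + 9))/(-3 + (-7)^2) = 967/1840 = 0.53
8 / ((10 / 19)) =76 / 5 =15.20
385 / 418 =35 / 38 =0.92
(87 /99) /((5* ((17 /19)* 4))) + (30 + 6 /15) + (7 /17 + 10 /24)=58489 /1870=31.28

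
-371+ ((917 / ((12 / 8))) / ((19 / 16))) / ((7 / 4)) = -4379 / 57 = -76.82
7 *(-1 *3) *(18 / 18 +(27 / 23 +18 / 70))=-5871 / 115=-51.05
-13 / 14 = -0.93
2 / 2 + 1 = 2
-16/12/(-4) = 1/3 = 0.33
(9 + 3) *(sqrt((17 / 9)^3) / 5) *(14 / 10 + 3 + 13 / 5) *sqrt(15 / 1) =476 *sqrt(255) / 45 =168.91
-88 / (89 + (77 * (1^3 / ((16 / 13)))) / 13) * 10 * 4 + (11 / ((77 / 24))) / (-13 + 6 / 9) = -14694952 / 388759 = -37.80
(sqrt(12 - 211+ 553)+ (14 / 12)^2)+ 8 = 337 / 36+ sqrt(354) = 28.18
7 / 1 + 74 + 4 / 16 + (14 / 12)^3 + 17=21565 / 216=99.84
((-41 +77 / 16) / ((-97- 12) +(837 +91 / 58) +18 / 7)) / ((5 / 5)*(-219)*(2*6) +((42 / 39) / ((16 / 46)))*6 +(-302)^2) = -509327 / 912934512388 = -0.00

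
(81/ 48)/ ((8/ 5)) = 135/ 128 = 1.05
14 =14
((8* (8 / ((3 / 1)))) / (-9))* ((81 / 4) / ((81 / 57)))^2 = -1444 / 3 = -481.33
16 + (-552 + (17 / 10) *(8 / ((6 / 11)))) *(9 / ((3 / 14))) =-110604 / 5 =-22120.80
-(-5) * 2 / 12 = 5 / 6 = 0.83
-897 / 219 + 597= 43282 / 73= 592.90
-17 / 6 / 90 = -17 / 540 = -0.03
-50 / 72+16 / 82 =-737 / 1476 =-0.50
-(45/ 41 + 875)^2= -1290246400/ 1681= -767546.94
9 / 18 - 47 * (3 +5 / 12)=-1921 / 12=-160.08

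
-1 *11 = -11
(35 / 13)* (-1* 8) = -280 / 13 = -21.54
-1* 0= 0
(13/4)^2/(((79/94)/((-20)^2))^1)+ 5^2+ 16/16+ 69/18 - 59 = 2369075/474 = 4998.05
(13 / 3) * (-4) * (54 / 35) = -936 / 35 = -26.74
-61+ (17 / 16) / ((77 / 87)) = -73673 / 1232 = -59.80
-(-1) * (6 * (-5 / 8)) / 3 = -5 / 4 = -1.25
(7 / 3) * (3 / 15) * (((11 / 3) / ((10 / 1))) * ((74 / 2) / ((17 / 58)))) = 21.60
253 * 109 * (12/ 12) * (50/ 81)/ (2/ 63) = 536219.44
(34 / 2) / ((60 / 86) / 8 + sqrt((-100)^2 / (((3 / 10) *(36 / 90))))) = 0.06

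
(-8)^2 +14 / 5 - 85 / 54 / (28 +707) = 2651207 / 39690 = 66.80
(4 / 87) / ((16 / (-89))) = -89 / 348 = -0.26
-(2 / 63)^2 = -4 / 3969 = -0.00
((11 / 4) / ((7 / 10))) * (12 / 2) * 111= 18315 / 7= 2616.43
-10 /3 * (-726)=2420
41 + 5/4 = 169/4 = 42.25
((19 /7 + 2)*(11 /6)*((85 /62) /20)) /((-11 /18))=-0.97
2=2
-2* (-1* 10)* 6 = 120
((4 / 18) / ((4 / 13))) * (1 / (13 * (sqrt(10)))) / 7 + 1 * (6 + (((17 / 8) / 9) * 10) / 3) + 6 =sqrt(10) / 1260 + 1381 / 108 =12.79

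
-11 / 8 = -1.38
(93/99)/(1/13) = 403/33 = 12.21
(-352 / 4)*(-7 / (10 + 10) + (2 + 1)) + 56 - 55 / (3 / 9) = -1711 / 5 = -342.20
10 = 10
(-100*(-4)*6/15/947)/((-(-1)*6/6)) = 160/947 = 0.17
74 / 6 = 37 / 3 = 12.33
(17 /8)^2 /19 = 289 /1216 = 0.24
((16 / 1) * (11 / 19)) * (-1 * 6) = -1056 / 19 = -55.58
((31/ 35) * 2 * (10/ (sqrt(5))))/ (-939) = -124 * sqrt(5)/ 32865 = -0.01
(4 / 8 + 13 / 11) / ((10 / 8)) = 74 / 55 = 1.35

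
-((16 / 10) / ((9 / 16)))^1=-128 / 45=-2.84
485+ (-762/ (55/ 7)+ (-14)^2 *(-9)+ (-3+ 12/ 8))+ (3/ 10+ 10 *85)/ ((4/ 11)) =422771/ 440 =960.84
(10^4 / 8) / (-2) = -625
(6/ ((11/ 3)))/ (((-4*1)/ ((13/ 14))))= -117/ 308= -0.38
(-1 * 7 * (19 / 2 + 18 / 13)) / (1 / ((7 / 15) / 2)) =-13867 / 780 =-17.78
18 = 18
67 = 67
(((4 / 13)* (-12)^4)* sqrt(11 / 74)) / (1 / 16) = 663552* sqrt(814) / 481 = 39358.82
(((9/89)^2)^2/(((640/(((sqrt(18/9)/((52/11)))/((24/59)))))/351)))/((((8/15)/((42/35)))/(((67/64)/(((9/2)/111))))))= 285006671037* sqrt(2)/164475020247040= 0.00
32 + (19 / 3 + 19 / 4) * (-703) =-7759.58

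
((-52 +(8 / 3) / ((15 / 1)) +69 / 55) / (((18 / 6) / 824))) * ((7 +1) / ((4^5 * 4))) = -2578193 / 95040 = -27.13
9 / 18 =1 / 2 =0.50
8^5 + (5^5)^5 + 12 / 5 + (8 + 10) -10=1490116119384929517 / 5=298023223876985903.40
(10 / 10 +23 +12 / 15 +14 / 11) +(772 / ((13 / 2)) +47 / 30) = 628093 / 4290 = 146.41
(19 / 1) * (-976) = -18544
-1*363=-363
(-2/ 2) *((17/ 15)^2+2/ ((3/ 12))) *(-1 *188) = 392732/ 225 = 1745.48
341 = 341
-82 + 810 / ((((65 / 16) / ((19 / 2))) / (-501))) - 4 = -12337742 / 13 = -949057.08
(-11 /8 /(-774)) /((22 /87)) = 29 /4128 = 0.01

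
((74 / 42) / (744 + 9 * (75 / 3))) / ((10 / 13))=481 / 203490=0.00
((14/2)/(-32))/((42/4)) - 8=-385/48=-8.02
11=11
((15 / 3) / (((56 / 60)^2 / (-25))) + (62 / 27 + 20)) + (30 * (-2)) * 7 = -541.20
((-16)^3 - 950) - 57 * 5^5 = -183171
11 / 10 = 1.10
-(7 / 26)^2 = -49 / 676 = -0.07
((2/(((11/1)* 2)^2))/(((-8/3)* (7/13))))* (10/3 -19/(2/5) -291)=26143/27104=0.96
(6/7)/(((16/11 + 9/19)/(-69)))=-86526/2821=-30.67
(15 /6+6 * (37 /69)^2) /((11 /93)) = 415741 /11638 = 35.72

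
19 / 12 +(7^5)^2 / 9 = 1129901053 / 36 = 31386140.36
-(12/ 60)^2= -1/ 25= -0.04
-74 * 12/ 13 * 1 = -68.31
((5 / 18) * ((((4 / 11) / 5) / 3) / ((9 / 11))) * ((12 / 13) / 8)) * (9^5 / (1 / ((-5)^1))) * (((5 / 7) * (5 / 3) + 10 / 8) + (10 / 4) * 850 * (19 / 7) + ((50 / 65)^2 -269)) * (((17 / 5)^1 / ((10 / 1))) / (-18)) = 35850112839 / 1230320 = 29138.85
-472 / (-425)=472 / 425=1.11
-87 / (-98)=87 / 98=0.89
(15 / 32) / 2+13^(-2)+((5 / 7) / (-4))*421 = -5673727 / 75712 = -74.94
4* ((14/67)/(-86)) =-28/2881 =-0.01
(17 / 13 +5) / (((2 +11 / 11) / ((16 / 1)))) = 1312 / 39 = 33.64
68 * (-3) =-204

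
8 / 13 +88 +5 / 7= 8129 / 91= 89.33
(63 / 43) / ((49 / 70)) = 90 / 43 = 2.09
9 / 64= 0.14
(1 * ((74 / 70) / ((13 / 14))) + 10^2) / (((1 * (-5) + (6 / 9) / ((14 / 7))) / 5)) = -9861 / 91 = -108.36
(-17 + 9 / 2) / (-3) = 25 / 6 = 4.17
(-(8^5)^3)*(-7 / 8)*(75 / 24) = 96207267430400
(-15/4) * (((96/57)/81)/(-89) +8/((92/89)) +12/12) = -32.77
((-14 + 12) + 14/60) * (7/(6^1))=-371/180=-2.06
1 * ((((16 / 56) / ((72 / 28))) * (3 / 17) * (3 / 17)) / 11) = 1 / 3179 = 0.00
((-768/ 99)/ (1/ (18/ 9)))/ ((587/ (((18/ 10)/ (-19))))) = 1536/ 613415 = 0.00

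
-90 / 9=-10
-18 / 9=-2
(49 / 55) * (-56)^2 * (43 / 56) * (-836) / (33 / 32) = -1739130.57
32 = 32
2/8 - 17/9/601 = 5341/21636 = 0.25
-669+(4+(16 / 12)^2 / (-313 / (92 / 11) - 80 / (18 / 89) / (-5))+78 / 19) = -433402001 / 655823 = -660.85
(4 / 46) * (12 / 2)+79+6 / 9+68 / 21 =40295 / 483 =83.43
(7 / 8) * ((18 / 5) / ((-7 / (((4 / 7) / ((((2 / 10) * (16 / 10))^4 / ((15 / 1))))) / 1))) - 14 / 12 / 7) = -31653169 / 86016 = -367.99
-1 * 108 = -108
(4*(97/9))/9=388/81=4.79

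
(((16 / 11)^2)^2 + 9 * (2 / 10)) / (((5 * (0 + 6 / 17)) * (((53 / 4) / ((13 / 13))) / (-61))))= -952897226 / 58197975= -16.37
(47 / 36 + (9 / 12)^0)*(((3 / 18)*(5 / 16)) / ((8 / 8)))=415 / 3456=0.12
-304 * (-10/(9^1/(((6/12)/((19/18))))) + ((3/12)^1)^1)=84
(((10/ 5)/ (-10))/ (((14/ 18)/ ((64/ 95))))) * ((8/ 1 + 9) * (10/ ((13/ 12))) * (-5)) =235008/ 1729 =135.92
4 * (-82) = -328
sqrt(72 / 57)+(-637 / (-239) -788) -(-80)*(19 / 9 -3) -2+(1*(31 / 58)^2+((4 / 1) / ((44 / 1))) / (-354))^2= -2933541317330169019 / 3417594432526032+2*sqrt(114) / 19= -857.24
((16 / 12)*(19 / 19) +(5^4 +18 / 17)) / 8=31997 / 408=78.42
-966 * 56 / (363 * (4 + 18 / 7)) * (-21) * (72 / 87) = 1382976 / 3509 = 394.12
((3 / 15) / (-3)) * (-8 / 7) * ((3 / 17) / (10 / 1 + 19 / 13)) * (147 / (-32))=-273 / 50660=-0.01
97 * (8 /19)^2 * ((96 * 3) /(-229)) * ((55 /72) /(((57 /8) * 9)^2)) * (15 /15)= -87408640 /21755918061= -0.00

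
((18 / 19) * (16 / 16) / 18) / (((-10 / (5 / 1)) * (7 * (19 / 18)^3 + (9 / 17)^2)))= -0.00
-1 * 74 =-74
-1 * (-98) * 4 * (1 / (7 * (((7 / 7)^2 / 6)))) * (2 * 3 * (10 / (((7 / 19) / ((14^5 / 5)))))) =5885945856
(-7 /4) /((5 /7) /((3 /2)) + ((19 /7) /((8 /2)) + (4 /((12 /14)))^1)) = -49 /163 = -0.30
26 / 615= 0.04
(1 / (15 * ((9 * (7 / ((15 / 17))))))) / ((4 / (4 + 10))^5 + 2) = 2401 / 5147838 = 0.00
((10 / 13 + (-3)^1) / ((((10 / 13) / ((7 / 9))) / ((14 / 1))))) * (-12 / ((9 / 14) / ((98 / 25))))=7798448 / 3375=2310.65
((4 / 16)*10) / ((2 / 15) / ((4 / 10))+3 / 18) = 5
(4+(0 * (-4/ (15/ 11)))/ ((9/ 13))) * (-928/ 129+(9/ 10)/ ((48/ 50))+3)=-6721/ 516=-13.03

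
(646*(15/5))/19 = 102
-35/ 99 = -0.35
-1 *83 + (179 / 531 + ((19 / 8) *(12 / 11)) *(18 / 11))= -5038771 / 64251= -78.42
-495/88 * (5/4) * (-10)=1125/16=70.31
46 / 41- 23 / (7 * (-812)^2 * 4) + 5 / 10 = 1227697585 / 756926912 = 1.62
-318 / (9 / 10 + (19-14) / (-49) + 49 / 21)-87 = -867921 / 4603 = -188.56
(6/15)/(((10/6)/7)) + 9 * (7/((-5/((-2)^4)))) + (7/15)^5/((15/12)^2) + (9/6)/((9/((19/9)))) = -7576815301/37968750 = -199.55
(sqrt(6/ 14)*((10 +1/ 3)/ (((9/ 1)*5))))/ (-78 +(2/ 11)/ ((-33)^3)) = -453871*sqrt(21)/ 1079188180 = -0.00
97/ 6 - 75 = -353/ 6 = -58.83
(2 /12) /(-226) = -1 /1356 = -0.00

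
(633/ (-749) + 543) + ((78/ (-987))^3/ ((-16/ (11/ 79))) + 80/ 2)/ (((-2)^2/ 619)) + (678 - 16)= 17806441270212319/ 2408177807336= 7394.16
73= 73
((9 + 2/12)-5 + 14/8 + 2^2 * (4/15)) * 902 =6298.97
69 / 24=23 / 8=2.88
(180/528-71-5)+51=-1085/44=-24.66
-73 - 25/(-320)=-4667/64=-72.92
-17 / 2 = -8.50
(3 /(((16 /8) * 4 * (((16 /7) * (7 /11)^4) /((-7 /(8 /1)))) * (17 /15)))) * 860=-141651675 /213248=-664.26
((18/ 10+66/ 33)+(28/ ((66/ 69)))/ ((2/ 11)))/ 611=824/ 3055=0.27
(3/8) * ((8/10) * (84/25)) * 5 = 126/25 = 5.04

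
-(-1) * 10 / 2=5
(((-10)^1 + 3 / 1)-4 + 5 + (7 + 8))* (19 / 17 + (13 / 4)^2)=28593 / 272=105.12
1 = 1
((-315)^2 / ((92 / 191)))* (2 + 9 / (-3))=-18951975 / 92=-205999.73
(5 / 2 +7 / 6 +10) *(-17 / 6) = -697 / 18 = -38.72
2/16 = 1/8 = 0.12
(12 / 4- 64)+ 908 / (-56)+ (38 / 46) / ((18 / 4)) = -77.03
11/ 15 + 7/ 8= 193/ 120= 1.61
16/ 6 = 8/ 3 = 2.67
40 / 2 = 20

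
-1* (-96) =96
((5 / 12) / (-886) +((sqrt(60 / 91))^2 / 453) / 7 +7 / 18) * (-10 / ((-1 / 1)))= 5961493315 / 1533990276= 3.89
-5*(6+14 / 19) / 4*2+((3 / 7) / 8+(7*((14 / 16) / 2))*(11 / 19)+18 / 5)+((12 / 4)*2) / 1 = -57621 / 10640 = -5.42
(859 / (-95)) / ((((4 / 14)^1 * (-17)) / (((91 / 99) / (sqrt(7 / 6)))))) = 78169 * sqrt(42) / 319770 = 1.58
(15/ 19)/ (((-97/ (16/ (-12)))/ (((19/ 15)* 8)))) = 32/ 291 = 0.11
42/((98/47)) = 141/7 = 20.14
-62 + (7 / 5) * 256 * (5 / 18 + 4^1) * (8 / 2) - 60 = 270478 / 45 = 6010.62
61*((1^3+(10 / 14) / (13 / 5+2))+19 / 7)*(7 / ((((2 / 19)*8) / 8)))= 722057 / 46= 15696.89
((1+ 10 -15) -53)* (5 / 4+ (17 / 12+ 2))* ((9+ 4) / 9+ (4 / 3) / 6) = -1330 / 3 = -443.33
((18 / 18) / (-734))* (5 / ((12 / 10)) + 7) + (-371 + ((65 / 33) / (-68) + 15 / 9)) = -76050028 / 205887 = -369.38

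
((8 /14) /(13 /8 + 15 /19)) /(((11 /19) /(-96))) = -1108992 /28259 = -39.24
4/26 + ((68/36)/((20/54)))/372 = 2701/16120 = 0.17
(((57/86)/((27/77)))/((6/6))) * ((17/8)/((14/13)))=46189/12384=3.73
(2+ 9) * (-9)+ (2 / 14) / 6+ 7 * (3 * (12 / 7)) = -2645 / 42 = -62.98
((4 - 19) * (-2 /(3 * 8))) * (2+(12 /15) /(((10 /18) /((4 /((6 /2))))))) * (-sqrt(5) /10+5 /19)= 0.19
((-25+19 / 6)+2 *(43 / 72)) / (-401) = 743 / 14436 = 0.05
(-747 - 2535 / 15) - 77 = -993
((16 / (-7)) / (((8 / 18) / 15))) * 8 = -4320 / 7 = -617.14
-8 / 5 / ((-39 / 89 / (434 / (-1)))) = -1584.66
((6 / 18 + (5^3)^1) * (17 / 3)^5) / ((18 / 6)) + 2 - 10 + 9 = 244109.93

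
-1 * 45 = -45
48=48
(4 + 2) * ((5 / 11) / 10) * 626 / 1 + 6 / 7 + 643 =62723 / 77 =814.58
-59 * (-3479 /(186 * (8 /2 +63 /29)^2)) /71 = 2431331 /5959626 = 0.41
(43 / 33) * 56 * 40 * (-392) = -37757440 / 33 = -1144164.85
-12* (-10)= 120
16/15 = 1.07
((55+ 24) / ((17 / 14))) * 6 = 6636 / 17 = 390.35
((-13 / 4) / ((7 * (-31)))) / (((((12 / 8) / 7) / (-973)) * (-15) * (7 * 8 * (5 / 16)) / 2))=3614 / 6975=0.52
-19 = -19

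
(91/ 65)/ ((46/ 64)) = 224/ 115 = 1.95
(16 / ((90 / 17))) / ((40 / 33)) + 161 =12262 / 75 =163.49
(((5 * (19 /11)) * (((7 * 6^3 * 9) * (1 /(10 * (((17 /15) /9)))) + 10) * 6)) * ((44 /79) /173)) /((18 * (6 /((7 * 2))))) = 489115480 /2091051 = 233.91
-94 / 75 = -1.25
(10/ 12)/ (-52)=-5/ 312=-0.02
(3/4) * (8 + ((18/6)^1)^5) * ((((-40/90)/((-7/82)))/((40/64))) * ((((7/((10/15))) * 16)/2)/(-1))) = -658624/5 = -131724.80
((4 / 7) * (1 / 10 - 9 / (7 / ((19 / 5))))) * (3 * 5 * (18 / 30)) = -1206 / 49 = -24.61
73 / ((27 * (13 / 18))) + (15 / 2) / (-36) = 1103 / 312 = 3.54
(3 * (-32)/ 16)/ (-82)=3/ 41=0.07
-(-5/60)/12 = 1/144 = 0.01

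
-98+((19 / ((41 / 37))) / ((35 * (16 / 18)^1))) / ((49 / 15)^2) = -539959493 / 5512696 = -97.95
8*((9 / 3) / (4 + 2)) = 4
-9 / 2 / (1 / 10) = -45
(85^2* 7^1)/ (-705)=-10115/ 141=-71.74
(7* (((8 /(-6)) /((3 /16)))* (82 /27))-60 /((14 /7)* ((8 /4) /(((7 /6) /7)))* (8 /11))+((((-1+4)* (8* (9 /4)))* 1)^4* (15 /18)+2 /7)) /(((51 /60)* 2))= 4168073.92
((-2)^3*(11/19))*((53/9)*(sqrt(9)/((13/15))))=-23320/247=-94.41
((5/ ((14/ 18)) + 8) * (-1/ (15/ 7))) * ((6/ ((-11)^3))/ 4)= 101/ 13310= 0.01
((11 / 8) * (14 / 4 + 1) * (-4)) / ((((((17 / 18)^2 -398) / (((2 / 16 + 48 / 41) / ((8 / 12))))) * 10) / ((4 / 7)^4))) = 16358760 / 12665714383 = 0.00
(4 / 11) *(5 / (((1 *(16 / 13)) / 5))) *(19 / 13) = 475 / 44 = 10.80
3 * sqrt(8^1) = 6 * sqrt(2) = 8.49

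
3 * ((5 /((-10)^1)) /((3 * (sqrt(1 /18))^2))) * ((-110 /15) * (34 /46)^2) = 19074 /529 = 36.06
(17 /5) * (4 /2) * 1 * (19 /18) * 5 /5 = 323 /45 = 7.18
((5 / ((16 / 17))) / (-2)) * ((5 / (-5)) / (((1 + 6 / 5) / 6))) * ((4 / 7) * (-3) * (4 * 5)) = -248.38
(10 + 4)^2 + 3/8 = 1571/8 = 196.38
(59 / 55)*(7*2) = 15.02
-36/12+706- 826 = -123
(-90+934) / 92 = 211 / 23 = 9.17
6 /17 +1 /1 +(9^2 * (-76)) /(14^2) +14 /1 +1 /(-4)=-54329 /3332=-16.31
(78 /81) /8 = 13 /108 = 0.12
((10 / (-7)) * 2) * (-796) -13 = 15829 / 7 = 2261.29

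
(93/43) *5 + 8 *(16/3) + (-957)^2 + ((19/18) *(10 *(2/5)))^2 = 3190150432/3483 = 915920.31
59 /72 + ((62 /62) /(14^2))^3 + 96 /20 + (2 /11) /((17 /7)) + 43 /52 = 5371498620011 /823693590720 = 6.52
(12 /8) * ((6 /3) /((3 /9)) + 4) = 15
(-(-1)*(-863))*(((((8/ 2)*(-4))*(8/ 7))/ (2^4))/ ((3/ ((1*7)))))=6904/ 3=2301.33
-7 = -7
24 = 24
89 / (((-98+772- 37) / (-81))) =-7209 / 637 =-11.32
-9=-9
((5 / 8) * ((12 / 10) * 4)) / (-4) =-3 / 4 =-0.75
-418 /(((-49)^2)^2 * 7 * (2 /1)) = -209 /40353607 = -0.00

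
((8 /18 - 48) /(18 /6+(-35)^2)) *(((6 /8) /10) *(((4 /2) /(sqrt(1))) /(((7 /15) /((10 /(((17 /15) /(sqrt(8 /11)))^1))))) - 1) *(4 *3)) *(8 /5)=428 /7675 - 154080 *sqrt(22) /401863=-1.74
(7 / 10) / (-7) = -1 / 10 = -0.10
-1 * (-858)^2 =-736164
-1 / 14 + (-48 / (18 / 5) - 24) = -1571 / 42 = -37.40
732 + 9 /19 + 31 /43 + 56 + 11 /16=10325339 /13072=789.88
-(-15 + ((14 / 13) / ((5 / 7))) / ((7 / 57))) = 177 / 65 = 2.72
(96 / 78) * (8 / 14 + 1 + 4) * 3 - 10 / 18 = 1261 / 63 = 20.02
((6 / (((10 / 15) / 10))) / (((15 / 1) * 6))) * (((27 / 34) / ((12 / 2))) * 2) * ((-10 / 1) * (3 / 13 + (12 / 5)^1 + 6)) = -297 / 13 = -22.85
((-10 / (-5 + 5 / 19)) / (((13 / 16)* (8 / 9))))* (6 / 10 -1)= -76 / 65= -1.17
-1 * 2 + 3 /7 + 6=4.43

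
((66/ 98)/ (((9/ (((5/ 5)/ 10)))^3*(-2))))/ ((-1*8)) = 11/ 190512000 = 0.00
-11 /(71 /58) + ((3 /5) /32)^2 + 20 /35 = -107054727 /12723200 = -8.41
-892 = -892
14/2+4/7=53/7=7.57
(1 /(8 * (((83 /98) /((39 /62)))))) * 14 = 1.30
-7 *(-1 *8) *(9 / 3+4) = 392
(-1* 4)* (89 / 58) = -178 / 29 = -6.14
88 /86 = 44 /43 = 1.02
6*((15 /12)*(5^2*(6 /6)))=375 /2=187.50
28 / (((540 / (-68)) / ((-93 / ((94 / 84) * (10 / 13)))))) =1342796 / 3525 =380.94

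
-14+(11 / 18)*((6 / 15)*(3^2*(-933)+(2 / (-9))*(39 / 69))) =-3850133 / 1863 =-2066.63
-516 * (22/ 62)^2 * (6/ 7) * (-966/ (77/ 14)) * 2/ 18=1044384/ 961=1086.77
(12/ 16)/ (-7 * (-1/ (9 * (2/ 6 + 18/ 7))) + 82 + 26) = 549/ 79252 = 0.01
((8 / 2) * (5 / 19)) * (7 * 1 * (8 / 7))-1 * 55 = -46.58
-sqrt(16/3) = -4*sqrt(3)/3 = -2.31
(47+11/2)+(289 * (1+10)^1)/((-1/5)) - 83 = -31851/2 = -15925.50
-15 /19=-0.79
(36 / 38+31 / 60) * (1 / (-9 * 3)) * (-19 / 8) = 1669 / 12960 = 0.13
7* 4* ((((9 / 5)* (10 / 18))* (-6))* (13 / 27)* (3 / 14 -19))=13676 / 9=1519.56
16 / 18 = 8 / 9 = 0.89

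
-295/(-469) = 295/469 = 0.63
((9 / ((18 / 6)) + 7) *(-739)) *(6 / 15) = -2956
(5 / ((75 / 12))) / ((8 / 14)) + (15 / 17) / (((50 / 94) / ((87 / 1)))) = 12386 / 85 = 145.72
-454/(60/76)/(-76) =227/30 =7.57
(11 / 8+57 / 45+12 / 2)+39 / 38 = 9.67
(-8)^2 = 64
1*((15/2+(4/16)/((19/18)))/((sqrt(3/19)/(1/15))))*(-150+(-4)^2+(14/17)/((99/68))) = -129458*sqrt(57)/5643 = -173.20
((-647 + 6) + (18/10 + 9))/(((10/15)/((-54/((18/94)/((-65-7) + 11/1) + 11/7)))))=5122230939/157370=32548.97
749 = 749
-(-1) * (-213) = -213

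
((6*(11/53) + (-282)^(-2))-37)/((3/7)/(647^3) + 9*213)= -0.02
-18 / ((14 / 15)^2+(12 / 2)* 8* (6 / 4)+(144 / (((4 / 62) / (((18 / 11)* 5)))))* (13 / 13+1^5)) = -0.00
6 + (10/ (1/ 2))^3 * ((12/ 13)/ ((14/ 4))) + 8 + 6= 193820/ 91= 2129.89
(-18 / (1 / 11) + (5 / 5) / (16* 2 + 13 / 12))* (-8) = 628752 / 397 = 1583.76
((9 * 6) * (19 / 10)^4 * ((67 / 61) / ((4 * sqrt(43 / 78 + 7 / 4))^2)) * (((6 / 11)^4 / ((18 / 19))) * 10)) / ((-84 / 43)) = -22535172610821 / 2244362813000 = -10.04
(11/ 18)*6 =11/ 3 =3.67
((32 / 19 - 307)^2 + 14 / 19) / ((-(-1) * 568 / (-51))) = -1716245217 / 205048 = -8369.97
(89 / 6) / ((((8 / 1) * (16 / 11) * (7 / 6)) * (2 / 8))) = 979 / 224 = 4.37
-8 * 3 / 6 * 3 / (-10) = 6 / 5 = 1.20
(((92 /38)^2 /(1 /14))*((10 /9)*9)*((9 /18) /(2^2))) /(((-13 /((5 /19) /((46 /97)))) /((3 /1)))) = -1171275 /89167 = -13.14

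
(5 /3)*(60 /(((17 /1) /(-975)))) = -5735.29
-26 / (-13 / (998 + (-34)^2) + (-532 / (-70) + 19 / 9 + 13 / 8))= -3360240 / 1464299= -2.29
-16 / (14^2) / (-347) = 4 / 17003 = 0.00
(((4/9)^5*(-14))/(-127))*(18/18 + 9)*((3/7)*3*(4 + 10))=286720/833247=0.34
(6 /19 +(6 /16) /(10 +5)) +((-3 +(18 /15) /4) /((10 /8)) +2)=687 /3800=0.18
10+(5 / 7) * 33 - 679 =-4518 / 7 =-645.43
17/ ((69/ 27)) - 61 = -1250/ 23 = -54.35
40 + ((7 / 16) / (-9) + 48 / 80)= 29197 / 720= 40.55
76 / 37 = 2.05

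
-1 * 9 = -9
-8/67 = -0.12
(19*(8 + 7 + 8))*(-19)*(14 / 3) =-38747.33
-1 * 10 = -10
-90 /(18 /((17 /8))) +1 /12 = -253 /24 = -10.54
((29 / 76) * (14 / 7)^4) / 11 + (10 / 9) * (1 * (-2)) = -3136 / 1881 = -1.67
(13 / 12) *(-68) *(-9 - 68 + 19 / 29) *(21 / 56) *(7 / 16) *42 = 35963109 / 928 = 38753.35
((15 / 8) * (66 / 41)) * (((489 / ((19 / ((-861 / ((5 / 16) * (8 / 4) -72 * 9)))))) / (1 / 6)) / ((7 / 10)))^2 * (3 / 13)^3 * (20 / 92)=339629601278880000 / 489279383911331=694.14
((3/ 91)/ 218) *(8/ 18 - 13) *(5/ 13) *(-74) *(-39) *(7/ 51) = -20905/ 72267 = -0.29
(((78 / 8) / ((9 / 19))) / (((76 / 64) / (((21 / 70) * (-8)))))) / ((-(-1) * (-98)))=104 / 245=0.42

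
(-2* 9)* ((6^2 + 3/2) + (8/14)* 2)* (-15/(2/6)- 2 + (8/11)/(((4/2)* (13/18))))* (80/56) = 323739810/7007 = 46202.34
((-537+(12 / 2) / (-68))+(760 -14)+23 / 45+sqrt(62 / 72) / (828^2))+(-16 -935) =-1134613 / 1530+sqrt(31) / 4113504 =-741.58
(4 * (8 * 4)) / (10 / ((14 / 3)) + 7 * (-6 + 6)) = 896 / 15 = 59.73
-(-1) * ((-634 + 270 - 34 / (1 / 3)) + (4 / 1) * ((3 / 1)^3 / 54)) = -464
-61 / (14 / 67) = -4087 / 14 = -291.93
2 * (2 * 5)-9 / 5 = 91 / 5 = 18.20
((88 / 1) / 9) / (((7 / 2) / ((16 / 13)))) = 2816 / 819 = 3.44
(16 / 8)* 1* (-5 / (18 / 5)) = -25 / 9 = -2.78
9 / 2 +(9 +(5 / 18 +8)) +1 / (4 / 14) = 455 / 18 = 25.28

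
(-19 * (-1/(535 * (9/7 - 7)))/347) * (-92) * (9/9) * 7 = 21413/1856450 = 0.01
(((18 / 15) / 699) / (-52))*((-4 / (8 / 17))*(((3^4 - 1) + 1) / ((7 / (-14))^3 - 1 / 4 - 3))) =-102 / 15145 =-0.01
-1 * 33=-33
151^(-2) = 1 /22801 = 0.00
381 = 381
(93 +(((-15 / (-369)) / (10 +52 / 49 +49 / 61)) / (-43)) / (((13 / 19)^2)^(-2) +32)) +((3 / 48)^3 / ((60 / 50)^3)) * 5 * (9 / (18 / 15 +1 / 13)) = 49544711597102274343957 / 532710326680512528384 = 93.00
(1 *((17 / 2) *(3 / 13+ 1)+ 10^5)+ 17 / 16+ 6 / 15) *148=3848458837 / 260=14801764.76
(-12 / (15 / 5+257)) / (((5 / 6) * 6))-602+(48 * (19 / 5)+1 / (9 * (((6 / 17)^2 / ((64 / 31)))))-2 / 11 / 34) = -63754689236 / 152606025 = -417.77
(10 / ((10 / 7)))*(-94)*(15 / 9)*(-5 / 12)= 8225 / 18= 456.94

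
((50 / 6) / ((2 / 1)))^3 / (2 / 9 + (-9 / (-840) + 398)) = 546875 / 3010641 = 0.18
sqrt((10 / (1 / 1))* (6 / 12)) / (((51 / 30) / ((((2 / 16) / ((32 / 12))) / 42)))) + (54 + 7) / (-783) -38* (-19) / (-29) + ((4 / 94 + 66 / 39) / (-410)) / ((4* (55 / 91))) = -24.97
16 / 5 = 3.20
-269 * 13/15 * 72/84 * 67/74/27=-234299/34965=-6.70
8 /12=2 /3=0.67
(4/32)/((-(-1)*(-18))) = -1/144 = -0.01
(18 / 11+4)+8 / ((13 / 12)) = 1862 / 143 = 13.02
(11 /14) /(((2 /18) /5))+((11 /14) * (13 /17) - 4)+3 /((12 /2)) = 7725 /238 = 32.46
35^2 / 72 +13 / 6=1381 / 72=19.18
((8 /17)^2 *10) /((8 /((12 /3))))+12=13.11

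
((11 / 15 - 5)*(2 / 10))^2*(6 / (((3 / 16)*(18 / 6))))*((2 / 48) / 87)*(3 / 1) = 16384 / 1468125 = 0.01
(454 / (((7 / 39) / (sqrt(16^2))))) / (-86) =-141648 / 301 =-470.59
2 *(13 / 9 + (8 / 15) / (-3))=38 / 15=2.53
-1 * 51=-51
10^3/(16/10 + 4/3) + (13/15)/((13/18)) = 18816/55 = 342.11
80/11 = 7.27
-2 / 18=-1 / 9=-0.11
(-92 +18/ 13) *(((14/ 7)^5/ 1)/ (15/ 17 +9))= -80104/ 273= -293.42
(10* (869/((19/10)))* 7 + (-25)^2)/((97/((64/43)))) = 39691200/79249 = 500.84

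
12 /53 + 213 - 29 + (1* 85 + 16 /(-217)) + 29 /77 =34098422 /126511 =269.53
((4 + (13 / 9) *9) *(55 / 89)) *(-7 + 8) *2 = 1870 / 89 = 21.01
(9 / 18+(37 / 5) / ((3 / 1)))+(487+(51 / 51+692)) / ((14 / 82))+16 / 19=27591797 / 3990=6915.24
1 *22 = 22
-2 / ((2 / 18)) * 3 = -54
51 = 51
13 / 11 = 1.18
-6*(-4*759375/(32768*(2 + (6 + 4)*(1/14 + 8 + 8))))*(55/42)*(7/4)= 292359375/37322752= 7.83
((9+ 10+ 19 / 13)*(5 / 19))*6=420 / 13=32.31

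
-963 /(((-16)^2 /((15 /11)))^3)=-3250125 /22330474496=-0.00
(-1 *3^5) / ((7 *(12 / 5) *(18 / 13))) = -585 / 56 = -10.45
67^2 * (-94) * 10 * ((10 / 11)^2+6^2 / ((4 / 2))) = -9612385480 / 121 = -79441202.31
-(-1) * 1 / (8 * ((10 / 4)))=1 / 20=0.05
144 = 144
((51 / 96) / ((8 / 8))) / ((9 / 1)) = 17 / 288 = 0.06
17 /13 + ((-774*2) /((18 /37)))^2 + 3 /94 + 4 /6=37118711939 /3666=10125126.01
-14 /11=-1.27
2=2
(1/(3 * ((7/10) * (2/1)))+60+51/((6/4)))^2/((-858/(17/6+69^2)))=-111943633103/2270268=-49308.55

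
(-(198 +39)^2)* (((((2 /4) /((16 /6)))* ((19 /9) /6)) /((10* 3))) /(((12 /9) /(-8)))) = 118579 /160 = 741.12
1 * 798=798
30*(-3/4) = -45/2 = -22.50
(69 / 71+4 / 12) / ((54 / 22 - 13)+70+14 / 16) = 24464 / 1130817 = 0.02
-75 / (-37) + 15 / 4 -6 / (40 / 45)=-36 / 37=-0.97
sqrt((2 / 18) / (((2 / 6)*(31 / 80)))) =0.93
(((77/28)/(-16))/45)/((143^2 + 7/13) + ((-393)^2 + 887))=-143/6581410560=-0.00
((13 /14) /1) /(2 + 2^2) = 0.15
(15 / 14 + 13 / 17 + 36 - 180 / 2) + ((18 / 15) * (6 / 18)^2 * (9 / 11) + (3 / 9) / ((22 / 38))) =-2021581 / 39270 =-51.48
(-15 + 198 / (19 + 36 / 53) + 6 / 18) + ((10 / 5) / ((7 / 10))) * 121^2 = 18696590 / 447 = 41826.82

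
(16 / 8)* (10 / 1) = 20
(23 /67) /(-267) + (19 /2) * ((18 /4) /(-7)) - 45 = -25599803 /500892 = -51.11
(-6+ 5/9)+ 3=-22/9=-2.44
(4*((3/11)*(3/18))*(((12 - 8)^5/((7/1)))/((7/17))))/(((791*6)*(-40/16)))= -0.01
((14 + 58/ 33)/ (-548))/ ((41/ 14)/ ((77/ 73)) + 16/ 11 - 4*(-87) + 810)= -2548/ 102987147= -0.00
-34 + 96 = 62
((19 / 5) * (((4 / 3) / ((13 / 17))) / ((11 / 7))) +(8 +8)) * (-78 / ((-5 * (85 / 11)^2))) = 954008 / 180625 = 5.28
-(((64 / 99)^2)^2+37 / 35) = -4141407797 / 3362086035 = -1.23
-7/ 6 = -1.17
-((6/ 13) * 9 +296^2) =-1139062/ 13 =-87620.15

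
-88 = -88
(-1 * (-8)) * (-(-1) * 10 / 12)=20 / 3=6.67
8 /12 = 2 /3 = 0.67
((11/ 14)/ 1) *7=11/ 2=5.50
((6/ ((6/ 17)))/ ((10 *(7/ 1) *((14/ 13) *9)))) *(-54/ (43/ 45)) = -5967/ 4214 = -1.42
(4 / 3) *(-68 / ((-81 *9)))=272 / 2187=0.12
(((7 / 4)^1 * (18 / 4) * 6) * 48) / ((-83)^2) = 2268 / 6889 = 0.33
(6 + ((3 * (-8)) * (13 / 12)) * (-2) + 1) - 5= 54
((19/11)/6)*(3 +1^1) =38/33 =1.15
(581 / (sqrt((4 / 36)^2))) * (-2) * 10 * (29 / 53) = -3032820 / 53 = -57223.02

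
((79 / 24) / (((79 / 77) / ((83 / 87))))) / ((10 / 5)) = 6391 / 4176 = 1.53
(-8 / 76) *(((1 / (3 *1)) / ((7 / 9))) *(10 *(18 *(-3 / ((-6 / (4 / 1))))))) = -2160 / 133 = -16.24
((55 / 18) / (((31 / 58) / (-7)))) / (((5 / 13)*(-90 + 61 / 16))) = 66352 / 54963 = 1.21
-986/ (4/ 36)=-8874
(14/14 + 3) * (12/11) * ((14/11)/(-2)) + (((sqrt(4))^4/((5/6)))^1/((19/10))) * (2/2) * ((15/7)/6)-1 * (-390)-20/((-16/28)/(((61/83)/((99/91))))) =4982616469/12021471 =414.48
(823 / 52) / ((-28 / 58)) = -23867 / 728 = -32.78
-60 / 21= -20 / 7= -2.86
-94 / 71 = -1.32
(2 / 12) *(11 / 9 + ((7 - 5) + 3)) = 28 / 27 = 1.04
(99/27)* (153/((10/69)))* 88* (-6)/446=-5109588/1115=-4582.59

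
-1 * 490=-490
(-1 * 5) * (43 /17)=-215 /17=-12.65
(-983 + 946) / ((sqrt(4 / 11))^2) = -407 / 4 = -101.75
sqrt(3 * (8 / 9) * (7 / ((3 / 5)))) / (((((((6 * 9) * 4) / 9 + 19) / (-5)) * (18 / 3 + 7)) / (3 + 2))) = -50 * sqrt(70) / 1677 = -0.25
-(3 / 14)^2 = -9 / 196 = -0.05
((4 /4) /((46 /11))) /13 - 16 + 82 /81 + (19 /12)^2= -4829197 /387504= -12.46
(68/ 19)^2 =4624/ 361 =12.81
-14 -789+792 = -11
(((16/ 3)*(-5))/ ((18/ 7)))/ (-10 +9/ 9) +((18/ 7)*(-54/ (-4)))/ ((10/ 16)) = 482192/ 8505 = 56.70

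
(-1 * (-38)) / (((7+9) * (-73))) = -19 / 584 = -0.03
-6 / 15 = -2 / 5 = -0.40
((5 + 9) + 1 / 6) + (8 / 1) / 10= 449 / 30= 14.97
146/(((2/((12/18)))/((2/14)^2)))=146/147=0.99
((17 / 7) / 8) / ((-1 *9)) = -17 / 504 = -0.03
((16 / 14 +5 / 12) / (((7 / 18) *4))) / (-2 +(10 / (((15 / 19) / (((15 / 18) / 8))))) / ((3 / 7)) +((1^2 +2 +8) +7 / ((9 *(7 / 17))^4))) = 18049311 / 218125709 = 0.08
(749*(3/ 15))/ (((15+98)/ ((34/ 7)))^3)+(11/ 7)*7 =3892812943/ 353509765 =11.01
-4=-4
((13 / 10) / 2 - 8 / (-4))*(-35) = -371 / 4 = -92.75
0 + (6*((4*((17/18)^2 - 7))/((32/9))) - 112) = -7355/48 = -153.23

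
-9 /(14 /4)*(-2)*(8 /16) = 18 /7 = 2.57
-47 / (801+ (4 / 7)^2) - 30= -1180253 / 39265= -30.06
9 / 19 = 0.47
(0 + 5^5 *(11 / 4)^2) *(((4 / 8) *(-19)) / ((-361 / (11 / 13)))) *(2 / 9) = 4159375 / 35568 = 116.94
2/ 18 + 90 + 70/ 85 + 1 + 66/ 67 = 92.92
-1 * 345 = -345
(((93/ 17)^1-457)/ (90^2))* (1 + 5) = -3838/ 11475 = -0.33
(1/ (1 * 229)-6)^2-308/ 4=-2152828/ 52441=-41.05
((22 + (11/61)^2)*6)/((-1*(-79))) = 491898/293959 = 1.67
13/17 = 0.76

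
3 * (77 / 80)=231 / 80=2.89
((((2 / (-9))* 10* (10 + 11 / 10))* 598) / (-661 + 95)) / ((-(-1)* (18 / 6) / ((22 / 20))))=121693 / 12735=9.56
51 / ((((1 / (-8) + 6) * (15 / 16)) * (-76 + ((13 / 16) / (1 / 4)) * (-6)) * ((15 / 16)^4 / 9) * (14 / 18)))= -285212672 / 196371875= -1.45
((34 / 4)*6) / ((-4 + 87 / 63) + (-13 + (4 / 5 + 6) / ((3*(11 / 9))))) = -58905 / 15898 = -3.71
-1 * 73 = -73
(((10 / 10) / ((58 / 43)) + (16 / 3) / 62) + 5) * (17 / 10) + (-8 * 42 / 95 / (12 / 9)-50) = -43808717 / 1024860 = -42.75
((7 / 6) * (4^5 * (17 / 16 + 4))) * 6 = 36288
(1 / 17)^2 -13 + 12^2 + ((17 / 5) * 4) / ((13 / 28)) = 3011156 / 18785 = 160.30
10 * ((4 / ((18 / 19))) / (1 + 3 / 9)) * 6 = 190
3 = 3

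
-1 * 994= -994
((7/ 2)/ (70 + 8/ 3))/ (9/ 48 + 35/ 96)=504/ 5777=0.09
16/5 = 3.20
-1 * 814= -814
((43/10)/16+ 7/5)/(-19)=-267/3040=-0.09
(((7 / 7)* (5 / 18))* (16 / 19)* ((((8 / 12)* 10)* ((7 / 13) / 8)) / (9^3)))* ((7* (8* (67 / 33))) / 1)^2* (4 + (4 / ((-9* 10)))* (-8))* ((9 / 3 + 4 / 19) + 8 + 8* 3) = 86141936276480 / 301780366173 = 285.45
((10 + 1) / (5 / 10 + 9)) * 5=110 / 19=5.79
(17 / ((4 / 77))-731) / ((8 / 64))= -3230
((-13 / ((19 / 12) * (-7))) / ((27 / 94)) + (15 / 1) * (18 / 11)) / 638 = 188479 / 4200273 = 0.04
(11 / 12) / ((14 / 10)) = 55 / 84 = 0.65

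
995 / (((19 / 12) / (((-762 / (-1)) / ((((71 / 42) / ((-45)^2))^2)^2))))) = 476054385078828764250000000 / 482821939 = 985983333865921871.98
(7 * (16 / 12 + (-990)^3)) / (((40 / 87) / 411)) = -60716217266817 / 10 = -6071621726681.70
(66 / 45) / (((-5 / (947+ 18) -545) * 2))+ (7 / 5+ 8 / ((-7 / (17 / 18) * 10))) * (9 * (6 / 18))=42795841 / 11044530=3.87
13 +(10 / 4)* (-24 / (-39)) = 189 / 13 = 14.54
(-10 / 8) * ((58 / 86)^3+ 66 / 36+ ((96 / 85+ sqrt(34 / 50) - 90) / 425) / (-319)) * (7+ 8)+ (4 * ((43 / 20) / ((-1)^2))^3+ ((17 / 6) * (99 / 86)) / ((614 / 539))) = 3 * sqrt(17) / 108460+ 11151438525592913 / 4500515519918000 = 2.48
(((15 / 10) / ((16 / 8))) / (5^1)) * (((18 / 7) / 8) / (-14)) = -27 / 7840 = -0.00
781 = 781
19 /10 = 1.90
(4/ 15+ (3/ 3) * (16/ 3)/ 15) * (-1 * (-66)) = 616/ 15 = 41.07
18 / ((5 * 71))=18 / 355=0.05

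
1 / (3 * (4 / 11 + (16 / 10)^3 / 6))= 1375 / 4316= 0.32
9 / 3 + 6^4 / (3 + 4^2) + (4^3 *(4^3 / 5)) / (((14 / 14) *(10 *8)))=38689 / 475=81.45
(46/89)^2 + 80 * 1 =635796/7921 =80.27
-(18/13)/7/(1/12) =-216/91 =-2.37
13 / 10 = 1.30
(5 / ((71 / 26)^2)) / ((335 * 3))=676 / 1013241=0.00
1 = 1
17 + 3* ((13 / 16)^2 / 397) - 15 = 203771 / 101632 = 2.00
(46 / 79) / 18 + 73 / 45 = 5882 / 3555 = 1.65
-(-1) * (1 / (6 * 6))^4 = 1 / 1679616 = 0.00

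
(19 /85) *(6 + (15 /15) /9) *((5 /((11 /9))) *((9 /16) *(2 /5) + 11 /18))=5719 /1224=4.67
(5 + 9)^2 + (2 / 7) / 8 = 196.04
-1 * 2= -2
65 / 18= 3.61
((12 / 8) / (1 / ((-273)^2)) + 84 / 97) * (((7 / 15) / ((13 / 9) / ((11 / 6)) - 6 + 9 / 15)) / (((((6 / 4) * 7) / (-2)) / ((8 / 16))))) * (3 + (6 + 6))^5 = 60387822928125 / 73817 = 818074737.91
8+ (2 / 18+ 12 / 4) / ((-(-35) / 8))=392 / 45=8.71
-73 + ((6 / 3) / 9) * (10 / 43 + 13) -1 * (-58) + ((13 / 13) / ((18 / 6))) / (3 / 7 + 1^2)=-45767 / 3870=-11.83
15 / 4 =3.75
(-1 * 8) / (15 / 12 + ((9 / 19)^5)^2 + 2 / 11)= -2158135322745952 / 386410592755107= -5.59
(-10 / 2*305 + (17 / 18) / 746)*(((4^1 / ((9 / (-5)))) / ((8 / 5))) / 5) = 102388415 / 241704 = 423.61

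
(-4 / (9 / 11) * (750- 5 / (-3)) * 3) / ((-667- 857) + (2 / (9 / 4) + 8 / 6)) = 24805 / 3424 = 7.24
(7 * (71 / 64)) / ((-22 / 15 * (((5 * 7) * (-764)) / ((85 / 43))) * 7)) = 18105 / 323789312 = 0.00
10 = 10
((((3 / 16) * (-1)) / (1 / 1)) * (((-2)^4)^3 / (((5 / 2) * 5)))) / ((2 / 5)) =-768 / 5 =-153.60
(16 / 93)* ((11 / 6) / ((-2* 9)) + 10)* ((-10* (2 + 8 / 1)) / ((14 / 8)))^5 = -43786240000000000 / 42202377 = -1037530184.61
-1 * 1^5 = -1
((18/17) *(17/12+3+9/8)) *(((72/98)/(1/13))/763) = 6669/90797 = 0.07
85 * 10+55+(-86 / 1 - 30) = 789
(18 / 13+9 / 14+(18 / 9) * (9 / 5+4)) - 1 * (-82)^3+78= 501828261 / 910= 551459.63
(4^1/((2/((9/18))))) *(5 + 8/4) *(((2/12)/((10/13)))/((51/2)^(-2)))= 986.21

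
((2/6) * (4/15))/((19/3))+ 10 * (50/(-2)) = -249.99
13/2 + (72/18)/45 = 593/90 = 6.59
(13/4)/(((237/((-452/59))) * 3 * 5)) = -0.01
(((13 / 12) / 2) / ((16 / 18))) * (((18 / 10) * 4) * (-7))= -30.71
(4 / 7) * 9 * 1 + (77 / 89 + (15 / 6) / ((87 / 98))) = 478276 / 54201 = 8.82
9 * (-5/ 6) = -15/ 2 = -7.50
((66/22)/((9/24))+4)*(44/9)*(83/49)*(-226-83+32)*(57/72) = -9610238/441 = -21791.92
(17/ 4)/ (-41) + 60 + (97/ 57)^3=1968829211/ 30371652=64.82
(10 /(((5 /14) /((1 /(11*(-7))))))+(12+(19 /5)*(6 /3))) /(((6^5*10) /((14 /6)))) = 3703 /6415200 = 0.00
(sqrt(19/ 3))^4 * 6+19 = 779/ 3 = 259.67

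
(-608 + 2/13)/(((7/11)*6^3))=-4829/1092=-4.42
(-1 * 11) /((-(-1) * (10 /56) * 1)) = -308 /5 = -61.60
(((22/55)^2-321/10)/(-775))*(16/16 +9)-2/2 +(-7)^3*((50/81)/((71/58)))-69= -242.55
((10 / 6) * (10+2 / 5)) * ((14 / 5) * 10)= 1456 / 3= 485.33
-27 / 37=-0.73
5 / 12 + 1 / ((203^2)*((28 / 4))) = 1442327 / 3461556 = 0.42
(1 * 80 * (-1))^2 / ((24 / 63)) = 16800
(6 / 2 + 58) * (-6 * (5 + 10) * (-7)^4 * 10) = -131814900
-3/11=-0.27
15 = 15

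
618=618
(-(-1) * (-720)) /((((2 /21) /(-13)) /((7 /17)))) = 687960 /17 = 40468.24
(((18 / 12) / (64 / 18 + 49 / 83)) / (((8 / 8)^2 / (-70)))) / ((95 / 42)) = -658854 / 58843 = -11.20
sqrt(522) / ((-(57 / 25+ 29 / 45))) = -7.81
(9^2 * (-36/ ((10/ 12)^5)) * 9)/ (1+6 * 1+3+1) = -204073344/ 34375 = -5936.68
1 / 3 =0.33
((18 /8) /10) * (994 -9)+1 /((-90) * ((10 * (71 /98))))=28323479 /127800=221.62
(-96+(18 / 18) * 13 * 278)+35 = 3553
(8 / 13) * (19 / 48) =19 / 78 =0.24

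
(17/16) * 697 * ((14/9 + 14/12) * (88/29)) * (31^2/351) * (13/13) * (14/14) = 6137533171/366444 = 16748.90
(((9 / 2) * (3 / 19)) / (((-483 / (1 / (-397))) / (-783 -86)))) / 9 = -869 / 2428846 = -0.00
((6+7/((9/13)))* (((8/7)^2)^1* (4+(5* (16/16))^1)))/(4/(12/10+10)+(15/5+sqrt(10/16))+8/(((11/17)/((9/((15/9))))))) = 110232108800/40808228811 -56144000* sqrt(10)/5829746973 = 2.67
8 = 8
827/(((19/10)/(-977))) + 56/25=-201993686/475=-425249.87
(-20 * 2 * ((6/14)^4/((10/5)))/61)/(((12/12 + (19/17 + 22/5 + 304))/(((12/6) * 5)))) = -229500/644281939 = -0.00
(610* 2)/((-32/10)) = -1525/4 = -381.25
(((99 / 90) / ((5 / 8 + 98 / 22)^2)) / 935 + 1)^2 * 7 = 50483051260276663 / 7211206839380625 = 7.00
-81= -81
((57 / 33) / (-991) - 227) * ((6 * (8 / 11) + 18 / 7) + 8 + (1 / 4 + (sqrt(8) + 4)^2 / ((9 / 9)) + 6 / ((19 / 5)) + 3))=-316874276211 / 31896326 - 39592736 * sqrt(2) / 10901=-15070.97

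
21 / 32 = 0.66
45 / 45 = 1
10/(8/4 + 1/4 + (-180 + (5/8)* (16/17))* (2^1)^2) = -0.01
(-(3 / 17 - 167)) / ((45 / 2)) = 5672 / 765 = 7.41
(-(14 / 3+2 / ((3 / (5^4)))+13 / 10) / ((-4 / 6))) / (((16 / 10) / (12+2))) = 88753 / 16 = 5547.06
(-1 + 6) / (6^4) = 0.00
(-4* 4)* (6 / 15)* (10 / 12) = -16 / 3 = -5.33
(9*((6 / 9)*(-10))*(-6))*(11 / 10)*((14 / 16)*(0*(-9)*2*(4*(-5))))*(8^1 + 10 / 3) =0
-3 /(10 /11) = -33 /10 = -3.30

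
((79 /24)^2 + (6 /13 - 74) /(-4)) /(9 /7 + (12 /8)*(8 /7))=218797 /22464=9.74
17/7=2.43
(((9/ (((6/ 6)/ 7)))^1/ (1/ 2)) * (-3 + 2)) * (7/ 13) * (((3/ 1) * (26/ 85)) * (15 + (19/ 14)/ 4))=-162351/ 170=-955.01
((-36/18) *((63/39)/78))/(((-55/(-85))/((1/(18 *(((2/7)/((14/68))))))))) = -343/133848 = -0.00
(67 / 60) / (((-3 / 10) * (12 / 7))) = -469 / 216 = -2.17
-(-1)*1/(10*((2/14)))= 7/10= 0.70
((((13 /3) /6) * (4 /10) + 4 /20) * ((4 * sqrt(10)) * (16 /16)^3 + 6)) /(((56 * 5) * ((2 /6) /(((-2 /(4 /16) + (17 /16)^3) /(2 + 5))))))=-20427 * sqrt(10) /1003520 - 61281 /2007040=-0.09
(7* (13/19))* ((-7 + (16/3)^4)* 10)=59121790/1539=38415.72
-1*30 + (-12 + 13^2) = 127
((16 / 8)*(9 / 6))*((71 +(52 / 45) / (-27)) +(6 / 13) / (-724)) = 405714733 / 1905930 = 212.87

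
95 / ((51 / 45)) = 1425 / 17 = 83.82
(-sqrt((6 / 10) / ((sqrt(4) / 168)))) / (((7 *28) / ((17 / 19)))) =-51 *sqrt(35) / 9310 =-0.03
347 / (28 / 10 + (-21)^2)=1735 / 2219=0.78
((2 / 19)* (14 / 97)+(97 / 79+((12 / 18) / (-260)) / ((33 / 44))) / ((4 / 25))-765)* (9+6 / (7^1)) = -1186895530937 / 158991924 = -7465.13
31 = 31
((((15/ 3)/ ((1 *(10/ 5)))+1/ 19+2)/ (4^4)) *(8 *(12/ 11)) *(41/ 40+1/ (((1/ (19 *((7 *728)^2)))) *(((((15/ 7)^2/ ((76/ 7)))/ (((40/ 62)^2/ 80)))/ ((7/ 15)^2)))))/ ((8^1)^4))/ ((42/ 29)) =516243476445010217/ 14926660632576000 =34.59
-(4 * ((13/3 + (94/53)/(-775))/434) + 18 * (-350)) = 168459830114/26739825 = 6299.96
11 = 11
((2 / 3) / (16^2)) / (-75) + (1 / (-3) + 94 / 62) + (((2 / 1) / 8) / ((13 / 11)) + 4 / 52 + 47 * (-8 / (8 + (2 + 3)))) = -318617203 / 11606400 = -27.45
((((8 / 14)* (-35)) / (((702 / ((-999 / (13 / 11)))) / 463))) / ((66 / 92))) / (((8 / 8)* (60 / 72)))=3152104 / 169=18651.50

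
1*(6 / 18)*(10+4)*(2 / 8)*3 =7 / 2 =3.50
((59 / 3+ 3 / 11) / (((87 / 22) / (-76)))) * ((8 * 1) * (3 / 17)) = -800128 / 1479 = -540.99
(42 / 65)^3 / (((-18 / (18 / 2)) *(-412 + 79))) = 4116 / 10161125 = 0.00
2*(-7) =-14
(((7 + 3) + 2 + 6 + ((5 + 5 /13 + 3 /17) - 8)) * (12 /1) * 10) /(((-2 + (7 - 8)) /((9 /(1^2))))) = -1238040 /221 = -5601.99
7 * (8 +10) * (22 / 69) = 924 / 23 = 40.17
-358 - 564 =-922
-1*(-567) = 567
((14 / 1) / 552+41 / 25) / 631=11491 / 4353900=0.00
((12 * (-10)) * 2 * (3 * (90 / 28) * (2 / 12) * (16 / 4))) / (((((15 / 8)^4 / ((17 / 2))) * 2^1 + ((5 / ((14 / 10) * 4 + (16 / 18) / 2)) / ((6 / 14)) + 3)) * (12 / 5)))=-8704000 / 106127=-82.01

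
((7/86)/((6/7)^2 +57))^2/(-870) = -117649/51497014279320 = -0.00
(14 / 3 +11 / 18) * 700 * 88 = 2926000 / 9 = 325111.11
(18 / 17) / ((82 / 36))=324 / 697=0.46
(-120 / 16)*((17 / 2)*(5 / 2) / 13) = -1275 / 104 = -12.26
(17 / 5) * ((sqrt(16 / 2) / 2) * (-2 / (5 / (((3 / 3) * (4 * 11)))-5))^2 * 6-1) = -17 / 5 + 789888 * sqrt(2) / 231125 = 1.43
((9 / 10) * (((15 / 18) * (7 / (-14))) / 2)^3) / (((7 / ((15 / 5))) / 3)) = -75 / 7168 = -0.01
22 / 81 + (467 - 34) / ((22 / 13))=456433 / 1782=256.14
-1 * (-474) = 474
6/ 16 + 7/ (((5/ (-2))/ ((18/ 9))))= -209/ 40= -5.22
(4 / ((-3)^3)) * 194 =-28.74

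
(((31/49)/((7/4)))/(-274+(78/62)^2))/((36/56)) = -238328/115450713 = -0.00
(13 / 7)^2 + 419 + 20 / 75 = 310696 / 735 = 422.72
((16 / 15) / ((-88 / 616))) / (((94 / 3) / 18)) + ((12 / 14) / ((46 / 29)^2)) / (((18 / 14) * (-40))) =-25634663 / 5967120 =-4.30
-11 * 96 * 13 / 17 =-13728 / 17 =-807.53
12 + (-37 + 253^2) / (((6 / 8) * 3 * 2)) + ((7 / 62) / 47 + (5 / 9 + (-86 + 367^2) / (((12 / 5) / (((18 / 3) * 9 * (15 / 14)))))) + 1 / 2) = 170947509523 / 52452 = 3259122.81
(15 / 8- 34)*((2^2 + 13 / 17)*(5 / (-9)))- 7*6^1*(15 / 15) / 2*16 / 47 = 497859 / 6392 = 77.89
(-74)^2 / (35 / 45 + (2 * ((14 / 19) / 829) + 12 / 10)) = 3881361420 / 1403099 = 2766.28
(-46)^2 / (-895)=-2116 / 895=-2.36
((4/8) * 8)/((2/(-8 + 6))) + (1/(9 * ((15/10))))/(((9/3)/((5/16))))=-2587/648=-3.99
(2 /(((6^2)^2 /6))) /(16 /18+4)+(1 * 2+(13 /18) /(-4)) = 2885 /1584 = 1.82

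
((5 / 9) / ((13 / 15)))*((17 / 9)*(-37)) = -15725 / 351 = -44.80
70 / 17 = 4.12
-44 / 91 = -0.48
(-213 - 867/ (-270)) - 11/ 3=-19211/ 90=-213.46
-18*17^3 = -88434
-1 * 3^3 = -27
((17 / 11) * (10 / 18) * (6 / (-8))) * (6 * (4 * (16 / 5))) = -544 / 11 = -49.45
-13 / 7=-1.86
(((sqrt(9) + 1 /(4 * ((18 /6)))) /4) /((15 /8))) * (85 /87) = 629 /1566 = 0.40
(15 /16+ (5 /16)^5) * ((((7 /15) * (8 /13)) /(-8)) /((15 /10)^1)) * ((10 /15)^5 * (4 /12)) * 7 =-9664417 /1397440512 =-0.01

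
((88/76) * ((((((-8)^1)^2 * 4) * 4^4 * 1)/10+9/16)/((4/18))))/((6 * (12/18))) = 51908967/6080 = 8537.66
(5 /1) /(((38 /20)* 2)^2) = 125 /361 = 0.35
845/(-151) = -845/151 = -5.60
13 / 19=0.68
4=4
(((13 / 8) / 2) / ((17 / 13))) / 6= 169 / 1632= 0.10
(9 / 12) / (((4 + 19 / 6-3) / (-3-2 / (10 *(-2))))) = -261 / 500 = -0.52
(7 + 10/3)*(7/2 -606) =-37355/6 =-6225.83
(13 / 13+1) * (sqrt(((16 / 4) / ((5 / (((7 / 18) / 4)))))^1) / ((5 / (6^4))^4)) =940369969152 * sqrt(70) / 3125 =2517663882.70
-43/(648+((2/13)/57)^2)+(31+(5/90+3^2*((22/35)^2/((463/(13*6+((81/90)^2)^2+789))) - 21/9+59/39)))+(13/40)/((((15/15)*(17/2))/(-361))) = 242977645744547833739/14756874557351062500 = 16.47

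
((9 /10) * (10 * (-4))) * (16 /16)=-36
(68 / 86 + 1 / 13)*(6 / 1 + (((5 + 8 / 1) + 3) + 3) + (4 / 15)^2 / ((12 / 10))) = 328151 / 15093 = 21.74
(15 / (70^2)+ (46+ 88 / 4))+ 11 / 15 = 40417 / 588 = 68.74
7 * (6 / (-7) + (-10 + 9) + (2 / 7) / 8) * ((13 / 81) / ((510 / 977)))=-12701 / 3240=-3.92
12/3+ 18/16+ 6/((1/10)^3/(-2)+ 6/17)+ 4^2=3657127/95864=38.15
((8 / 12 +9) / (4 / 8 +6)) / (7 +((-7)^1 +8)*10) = 58 / 663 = 0.09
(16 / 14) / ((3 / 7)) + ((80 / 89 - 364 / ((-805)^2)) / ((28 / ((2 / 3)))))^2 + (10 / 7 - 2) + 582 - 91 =4920576644300726657 / 9978948688051875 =493.10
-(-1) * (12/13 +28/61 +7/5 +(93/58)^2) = 71401569/13338260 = 5.35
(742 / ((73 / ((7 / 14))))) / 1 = 371 / 73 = 5.08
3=3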